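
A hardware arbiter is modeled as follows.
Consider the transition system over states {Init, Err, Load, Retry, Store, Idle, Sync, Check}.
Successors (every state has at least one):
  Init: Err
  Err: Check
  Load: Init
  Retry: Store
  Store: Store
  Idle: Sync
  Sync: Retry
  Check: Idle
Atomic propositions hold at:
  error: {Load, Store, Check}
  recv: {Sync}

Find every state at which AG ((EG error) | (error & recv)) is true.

EG error: greatest fixpoint, start Z0 = {Load, Store, Check}, keep only states in Sat with some successor in Z. Z1 = {Store}; fixed.
Sat(EG error) = {Store}
Sat(error & recv) = ∅
Sat((EG error) | (error & recv)) = {Store}
AG ((EG error) | (error & recv)): greatest fixpoint, start Z0 = {Store}, keep only states in Sat with every successor in Z. Already a fixed point.
Sat(AG ((EG error) | (error & recv))) = {Store}

{Store}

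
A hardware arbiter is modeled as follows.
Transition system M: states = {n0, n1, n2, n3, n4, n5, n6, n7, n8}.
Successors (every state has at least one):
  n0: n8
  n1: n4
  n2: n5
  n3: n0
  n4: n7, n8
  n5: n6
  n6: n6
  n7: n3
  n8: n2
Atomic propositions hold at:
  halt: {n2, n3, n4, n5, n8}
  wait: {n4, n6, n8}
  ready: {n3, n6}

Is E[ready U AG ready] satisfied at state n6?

AG ready: greatest fixpoint, start Z0 = {n3, n6}, keep only states in Sat with every successor in Z. Z1 = {n6}; fixed.
Sat(AG ready) = {n6}
E[ready U AG ready]: least fixpoint, start Z0 = Sat(AG ready) = {n6}, add states in Sat(ready) with some successor in Z. Already a fixed point.
Sat(E[ready U AG ready]) = {n6}
n6 ∈ Sat(E[ready U AG ready]) = {n6}, so the formula holds at n6.

Yes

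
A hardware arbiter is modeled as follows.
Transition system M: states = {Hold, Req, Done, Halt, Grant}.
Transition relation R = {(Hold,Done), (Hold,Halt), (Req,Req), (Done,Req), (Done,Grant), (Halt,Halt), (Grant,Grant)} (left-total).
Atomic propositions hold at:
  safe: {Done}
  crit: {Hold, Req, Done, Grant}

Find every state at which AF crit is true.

{Hold, Req, Done, Grant}

AF crit: least fixpoint, start Z0 = {Hold, Req, Done, Grant}, add states with every successor in Z. Already a fixed point.
Sat(AF crit) = {Hold, Req, Done, Grant}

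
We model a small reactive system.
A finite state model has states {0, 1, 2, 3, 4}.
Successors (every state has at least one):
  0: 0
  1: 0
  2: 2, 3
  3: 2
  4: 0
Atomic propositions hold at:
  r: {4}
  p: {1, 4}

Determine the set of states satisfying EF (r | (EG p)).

{4}

EG p: greatest fixpoint, start Z0 = {1, 4}, keep only states in Sat with some successor in Z. Z1 = ∅; fixed.
Sat(EG p) = ∅
Sat(r | (EG p)) = {4}
EF (r | (EG p)): least fixpoint, start Z0 = {4}, add states with some successor in Z. Already a fixed point.
Sat(EF (r | (EG p))) = {4}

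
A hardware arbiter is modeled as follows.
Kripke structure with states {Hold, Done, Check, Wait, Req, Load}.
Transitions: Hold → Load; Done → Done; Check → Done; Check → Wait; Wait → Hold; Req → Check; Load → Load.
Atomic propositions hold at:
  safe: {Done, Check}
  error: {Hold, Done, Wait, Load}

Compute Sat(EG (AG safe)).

{Done}

AG safe: greatest fixpoint, start Z0 = {Done, Check}, keep only states in Sat with every successor in Z. Z1 = {Done}; fixed.
Sat(AG safe) = {Done}
EG (AG safe): greatest fixpoint, start Z0 = {Done}, keep only states in Sat with some successor in Z. Already a fixed point.
Sat(EG (AG safe)) = {Done}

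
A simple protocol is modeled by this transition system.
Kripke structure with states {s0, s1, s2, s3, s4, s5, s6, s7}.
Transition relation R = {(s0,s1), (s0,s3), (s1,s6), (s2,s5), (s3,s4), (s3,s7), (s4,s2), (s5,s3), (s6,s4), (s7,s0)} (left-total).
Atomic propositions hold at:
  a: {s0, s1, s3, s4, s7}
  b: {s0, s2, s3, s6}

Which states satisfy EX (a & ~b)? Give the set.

{s0, s3, s6}

Sat(~b) = {s1, s4, s5, s7}
Sat(a & ~b) = {s1, s4, s7}
Sat(EX (a & ~b)) = {s : some successor in {s1, s4, s7}} = {s0, s3, s6}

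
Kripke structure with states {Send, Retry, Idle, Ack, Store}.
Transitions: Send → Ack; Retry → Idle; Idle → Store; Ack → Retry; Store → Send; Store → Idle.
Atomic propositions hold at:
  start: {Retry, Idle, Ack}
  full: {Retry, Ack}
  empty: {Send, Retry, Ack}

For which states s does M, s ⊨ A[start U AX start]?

{Send, Retry, Ack}

Sat(AX start) = {s : every successor in {Retry, Idle, Ack}} = {Send, Retry, Ack}
A[start U AX start]: least fixpoint, start Z0 = Sat(AX start) = {Send, Retry, Ack}, add states in Sat(start) with every successor in Z. Already a fixed point.
Sat(A[start U AX start]) = {Send, Retry, Ack}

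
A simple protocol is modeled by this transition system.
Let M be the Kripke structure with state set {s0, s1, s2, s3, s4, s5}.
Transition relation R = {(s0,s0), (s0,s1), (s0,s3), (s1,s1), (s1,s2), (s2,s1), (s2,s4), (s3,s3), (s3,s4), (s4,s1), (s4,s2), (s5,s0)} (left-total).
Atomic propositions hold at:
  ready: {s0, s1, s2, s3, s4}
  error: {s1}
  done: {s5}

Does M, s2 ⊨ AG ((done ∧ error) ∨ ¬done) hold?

Yes

Sat(done ∧ error) = ∅
Sat(¬done) = {s0, s1, s2, s3, s4}
Sat((done ∧ error) ∨ ¬done) = {s0, s1, s2, s3, s4}
AG ((done ∧ error) ∨ ¬done): greatest fixpoint, start Z0 = {s0, s1, s2, s3, s4}, keep only states in Sat with every successor in Z. Already a fixed point.
Sat(AG ((done ∧ error) ∨ ¬done)) = {s0, s1, s2, s3, s4}
s2 ∈ Sat(AG ((done ∧ error) ∨ ¬done)) = {s0, s1, s2, s3, s4}, so the formula holds at s2.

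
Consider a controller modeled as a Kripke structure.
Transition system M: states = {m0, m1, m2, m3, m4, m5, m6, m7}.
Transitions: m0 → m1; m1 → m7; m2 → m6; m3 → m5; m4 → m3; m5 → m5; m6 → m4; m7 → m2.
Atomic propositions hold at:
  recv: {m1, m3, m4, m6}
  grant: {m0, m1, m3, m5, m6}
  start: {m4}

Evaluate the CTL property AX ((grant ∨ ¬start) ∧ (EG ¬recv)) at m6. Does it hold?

No

Sat(¬start) = {m0, m1, m2, m3, m5, m6, m7}
Sat(grant ∨ ¬start) = {m0, m1, m2, m3, m5, m6, m7}
Sat(¬recv) = {m0, m2, m5, m7}
EG ¬recv: greatest fixpoint, start Z0 = {m0, m2, m5, m7}, keep only states in Sat with some successor in Z. Z1 = {m5, m7}; Z2 = {m5}; fixed.
Sat(EG ¬recv) = {m5}
Sat((grant ∨ ¬start) ∧ (EG ¬recv)) = {m5}
Sat(AX ((grant ∨ ¬start) ∧ (EG ¬recv))) = {s : every successor in {m5}} = {m3, m5}
m6 ∉ Sat(AX ((grant ∨ ¬start) ∧ (EG ¬recv))) = {m3, m5}, so the formula does not hold at m6.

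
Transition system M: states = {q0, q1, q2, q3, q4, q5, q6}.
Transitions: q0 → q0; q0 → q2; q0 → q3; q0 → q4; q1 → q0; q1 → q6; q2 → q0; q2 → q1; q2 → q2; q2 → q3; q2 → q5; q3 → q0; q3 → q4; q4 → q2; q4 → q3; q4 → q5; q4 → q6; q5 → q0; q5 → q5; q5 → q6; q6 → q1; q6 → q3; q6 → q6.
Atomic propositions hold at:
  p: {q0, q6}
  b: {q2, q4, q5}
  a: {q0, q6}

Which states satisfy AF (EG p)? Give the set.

EG p: greatest fixpoint, start Z0 = {q0, q6}, keep only states in Sat with some successor in Z. Already a fixed point.
Sat(EG p) = {q0, q6}
AF (EG p): least fixpoint, start Z0 = {q0, q6}, add states with every successor in Z. Z1 = {q0, q1, q6}; fixed.
Sat(AF (EG p)) = {q0, q1, q6}

{q0, q1, q6}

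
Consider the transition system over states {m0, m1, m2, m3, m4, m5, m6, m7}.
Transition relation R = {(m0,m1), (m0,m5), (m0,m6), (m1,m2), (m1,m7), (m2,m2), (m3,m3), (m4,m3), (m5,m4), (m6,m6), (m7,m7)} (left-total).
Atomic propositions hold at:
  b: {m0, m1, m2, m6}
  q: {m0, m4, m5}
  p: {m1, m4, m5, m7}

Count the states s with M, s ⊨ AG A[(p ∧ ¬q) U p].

1

Sat(¬q) = {m1, m2, m3, m6, m7}
Sat(p ∧ ¬q) = {m1, m7}
A[(p ∧ ¬q) U p]: least fixpoint, start Z0 = Sat(p) = {m1, m4, m5, m7}, add states in Sat(p ∧ ¬q) with every successor in Z. Already a fixed point.
Sat(A[(p ∧ ¬q) U p]) = {m1, m4, m5, m7}
AG A[(p ∧ ¬q) U p]: greatest fixpoint, start Z0 = {m1, m4, m5, m7}, keep only states in Sat with every successor in Z. Z1 = {m5, m7}; Z2 = {m7}; fixed.
Sat(AG A[(p ∧ ¬q) U p]) = {m7}
|Sat(AG A[(p ∧ ¬q) U p])| = |{m7}| = 1.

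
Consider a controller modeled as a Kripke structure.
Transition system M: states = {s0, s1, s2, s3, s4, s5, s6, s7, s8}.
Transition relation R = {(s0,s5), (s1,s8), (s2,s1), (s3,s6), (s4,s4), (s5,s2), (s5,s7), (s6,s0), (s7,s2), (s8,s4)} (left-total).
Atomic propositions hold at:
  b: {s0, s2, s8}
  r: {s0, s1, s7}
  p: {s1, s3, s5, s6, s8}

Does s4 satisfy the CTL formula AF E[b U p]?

No

E[b U p]: least fixpoint, start Z0 = Sat(p) = {s1, s3, s5, s6, s8}, add states in Sat(b) with some successor in Z. Z1 = {s0, s1, s2, s3, s5, s6, s8}; fixed.
Sat(E[b U p]) = {s0, s1, s2, s3, s5, s6, s8}
AF E[b U p]: least fixpoint, start Z0 = {s0, s1, s2, s3, s5, s6, s8}, add states with every successor in Z. Z1 = {s0, s1, s2, s3, s5, s6, s7, s8}; fixed.
Sat(AF E[b U p]) = {s0, s1, s2, s3, s5, s6, s7, s8}
s4 ∉ Sat(AF E[b U p]) = {s0, s1, s2, s3, s5, s6, s7, s8}, so the formula does not hold at s4.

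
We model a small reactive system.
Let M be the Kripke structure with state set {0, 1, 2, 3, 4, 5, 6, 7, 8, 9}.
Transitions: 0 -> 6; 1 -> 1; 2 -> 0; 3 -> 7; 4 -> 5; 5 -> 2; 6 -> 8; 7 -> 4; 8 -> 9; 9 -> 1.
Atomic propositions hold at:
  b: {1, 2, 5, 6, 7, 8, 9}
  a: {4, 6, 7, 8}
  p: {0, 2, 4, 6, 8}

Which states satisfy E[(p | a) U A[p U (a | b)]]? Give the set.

Sat(p | a) = {0, 2, 4, 6, 7, 8}
Sat(a | b) = {1, 2, 4, 5, 6, 7, 8, 9}
A[p U (a | b)]: least fixpoint, start Z0 = Sat((a | b)) = {1, 2, 4, 5, 6, 7, 8, 9}, add states in Sat(p) with every successor in Z. Z1 = {0, 1, 2, 4, 5, 6, 7, 8, 9}; fixed.
Sat(A[p U (a | b)]) = {0, 1, 2, 4, 5, 6, 7, 8, 9}
E[(p | a) U A[p U (a | b)]]: least fixpoint, start Z0 = Sat(A[p U (a | b)]) = {0, 1, 2, 4, 5, 6, 7, 8, 9}, add states in Sat(p | a) with some successor in Z. Already a fixed point.
Sat(E[(p | a) U A[p U (a | b)]]) = {0, 1, 2, 4, 5, 6, 7, 8, 9}

{0, 1, 2, 4, 5, 6, 7, 8, 9}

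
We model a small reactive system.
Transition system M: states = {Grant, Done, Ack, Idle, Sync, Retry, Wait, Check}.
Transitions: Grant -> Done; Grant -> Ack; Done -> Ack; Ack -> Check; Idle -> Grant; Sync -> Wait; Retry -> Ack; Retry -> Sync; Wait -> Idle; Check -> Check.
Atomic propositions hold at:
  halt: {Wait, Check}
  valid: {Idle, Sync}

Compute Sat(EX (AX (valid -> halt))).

Sat(valid -> halt) = {Grant, Done, Ack, Retry, Wait, Check}
Sat(AX (valid -> halt)) = {s : every successor in {Grant, Done, Ack, Retry, Wait, Check}} = {Grant, Done, Ack, Idle, Sync, Check}
Sat(EX (AX (valid -> halt))) = {s : some successor in {Grant, Done, Ack, Idle, Sync, Check}} = {Grant, Done, Ack, Idle, Retry, Wait, Check}

{Grant, Done, Ack, Idle, Retry, Wait, Check}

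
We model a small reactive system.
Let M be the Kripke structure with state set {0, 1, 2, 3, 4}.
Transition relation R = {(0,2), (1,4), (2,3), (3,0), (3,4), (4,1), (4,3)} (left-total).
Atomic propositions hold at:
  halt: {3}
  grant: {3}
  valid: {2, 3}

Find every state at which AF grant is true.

{0, 2, 3}

AF grant: least fixpoint, start Z0 = {3}, add states with every successor in Z. Z1 = {2, 3}; Z2 = {0, 2, 3}; fixed.
Sat(AF grant) = {0, 2, 3}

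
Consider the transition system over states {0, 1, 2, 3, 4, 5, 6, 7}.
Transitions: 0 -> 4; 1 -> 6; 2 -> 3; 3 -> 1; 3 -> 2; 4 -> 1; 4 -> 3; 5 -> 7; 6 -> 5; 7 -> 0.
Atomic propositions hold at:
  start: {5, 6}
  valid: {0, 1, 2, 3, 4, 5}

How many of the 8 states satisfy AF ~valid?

4

Sat(~valid) = {6, 7}
AF ~valid: least fixpoint, start Z0 = {6, 7}, add states with every successor in Z. Z1 = {1, 5, 6, 7}; fixed.
Sat(AF ~valid) = {1, 5, 6, 7}
|Sat(AF ~valid)| = |{1, 5, 6, 7}| = 4.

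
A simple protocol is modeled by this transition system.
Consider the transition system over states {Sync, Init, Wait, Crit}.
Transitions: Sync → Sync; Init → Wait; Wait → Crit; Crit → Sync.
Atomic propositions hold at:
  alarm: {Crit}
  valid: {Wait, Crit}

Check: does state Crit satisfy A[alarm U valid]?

A[alarm U valid]: least fixpoint, start Z0 = Sat(valid) = {Wait, Crit}, add states in Sat(alarm) with every successor in Z. Already a fixed point.
Sat(A[alarm U valid]) = {Wait, Crit}
Crit ∈ Sat(A[alarm U valid]) = {Wait, Crit}, so the formula holds at Crit.

Yes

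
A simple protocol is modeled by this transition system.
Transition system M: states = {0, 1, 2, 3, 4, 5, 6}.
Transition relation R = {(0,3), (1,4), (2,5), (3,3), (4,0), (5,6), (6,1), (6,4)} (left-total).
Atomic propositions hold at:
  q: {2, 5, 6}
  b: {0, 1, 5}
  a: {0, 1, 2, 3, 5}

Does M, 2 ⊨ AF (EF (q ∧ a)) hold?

Yes

Sat(q ∧ a) = {2, 5}
EF (q ∧ a): least fixpoint, start Z0 = {2, 5}, add states with some successor in Z. Already a fixed point.
Sat(EF (q ∧ a)) = {2, 5}
AF (EF (q ∧ a)): least fixpoint, start Z0 = {2, 5}, add states with every successor in Z. Already a fixed point.
Sat(AF (EF (q ∧ a))) = {2, 5}
2 ∈ Sat(AF (EF (q ∧ a))) = {2, 5}, so the formula holds at 2.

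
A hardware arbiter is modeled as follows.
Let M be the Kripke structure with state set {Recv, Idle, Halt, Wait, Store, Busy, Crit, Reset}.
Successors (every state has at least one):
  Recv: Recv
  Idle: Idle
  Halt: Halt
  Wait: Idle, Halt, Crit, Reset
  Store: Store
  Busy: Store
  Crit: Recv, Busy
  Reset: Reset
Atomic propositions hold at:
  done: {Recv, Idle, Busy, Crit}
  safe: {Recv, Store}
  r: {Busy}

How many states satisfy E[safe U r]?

1

E[safe U r]: least fixpoint, start Z0 = Sat(r) = {Busy}, add states in Sat(safe) with some successor in Z. Already a fixed point.
Sat(E[safe U r]) = {Busy}
|Sat(E[safe U r])| = |{Busy}| = 1.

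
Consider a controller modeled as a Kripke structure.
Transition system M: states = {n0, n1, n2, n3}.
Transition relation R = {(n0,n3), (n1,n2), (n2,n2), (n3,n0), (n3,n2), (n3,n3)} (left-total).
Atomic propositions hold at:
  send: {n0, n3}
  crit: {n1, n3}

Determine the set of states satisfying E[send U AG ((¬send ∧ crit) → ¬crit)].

Sat(¬send) = {n1, n2}
Sat(¬send ∧ crit) = {n1}
Sat(¬crit) = {n0, n2}
Sat((¬send ∧ crit) → ¬crit) = {n0, n2, n3}
AG ((¬send ∧ crit) → ¬crit): greatest fixpoint, start Z0 = {n0, n2, n3}, keep only states in Sat with every successor in Z. Already a fixed point.
Sat(AG ((¬send ∧ crit) → ¬crit)) = {n0, n2, n3}
E[send U AG ((¬send ∧ crit) → ¬crit)]: least fixpoint, start Z0 = Sat(AG ((¬send ∧ crit) → ¬crit)) = {n0, n2, n3}, add states in Sat(send) with some successor in Z. Already a fixed point.
Sat(E[send U AG ((¬send ∧ crit) → ¬crit)]) = {n0, n2, n3}

{n0, n2, n3}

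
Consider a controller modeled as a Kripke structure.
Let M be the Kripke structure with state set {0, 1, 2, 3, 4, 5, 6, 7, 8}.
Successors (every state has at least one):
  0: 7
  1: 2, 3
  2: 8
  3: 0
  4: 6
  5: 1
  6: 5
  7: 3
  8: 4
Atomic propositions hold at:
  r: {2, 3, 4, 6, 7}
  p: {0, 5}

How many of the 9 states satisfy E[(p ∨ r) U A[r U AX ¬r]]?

7

Sat(p ∨ r) = {0, 2, 3, 4, 5, 6, 7}
Sat(¬r) = {0, 1, 5, 8}
Sat(AX ¬r) = {s : every successor in {0, 1, 5, 8}} = {2, 3, 5, 6}
A[r U AX ¬r]: least fixpoint, start Z0 = Sat(AX ¬r) = {2, 3, 5, 6}, add states in Sat(r) with every successor in Z. Z1 = {2, 3, 4, 5, 6, 7}; fixed.
Sat(A[r U AX ¬r]) = {2, 3, 4, 5, 6, 7}
E[(p ∨ r) U A[r U AX ¬r]]: least fixpoint, start Z0 = Sat(A[r U AX ¬r]) = {2, 3, 4, 5, 6, 7}, add states in Sat(p ∨ r) with some successor in Z. Z1 = {0, 2, 3, 4, 5, 6, 7}; fixed.
Sat(E[(p ∨ r) U A[r U AX ¬r]]) = {0, 2, 3, 4, 5, 6, 7}
|Sat(E[(p ∨ r) U A[r U AX ¬r]])| = |{0, 2, 3, 4, 5, 6, 7}| = 7.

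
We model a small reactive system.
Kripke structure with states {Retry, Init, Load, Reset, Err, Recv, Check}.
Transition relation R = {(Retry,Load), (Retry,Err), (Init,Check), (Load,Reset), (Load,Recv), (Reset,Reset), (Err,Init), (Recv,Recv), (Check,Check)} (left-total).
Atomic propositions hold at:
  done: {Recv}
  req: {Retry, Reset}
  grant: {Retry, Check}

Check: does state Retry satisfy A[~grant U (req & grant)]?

Sat(~grant) = {Init, Load, Reset, Err, Recv}
Sat(req & grant) = {Retry}
A[~grant U (req & grant)]: least fixpoint, start Z0 = Sat((req & grant)) = {Retry}, add states in Sat(~grant) with every successor in Z. Already a fixed point.
Sat(A[~grant U (req & grant)]) = {Retry}
Retry ∈ Sat(A[~grant U (req & grant)]) = {Retry}, so the formula holds at Retry.

Yes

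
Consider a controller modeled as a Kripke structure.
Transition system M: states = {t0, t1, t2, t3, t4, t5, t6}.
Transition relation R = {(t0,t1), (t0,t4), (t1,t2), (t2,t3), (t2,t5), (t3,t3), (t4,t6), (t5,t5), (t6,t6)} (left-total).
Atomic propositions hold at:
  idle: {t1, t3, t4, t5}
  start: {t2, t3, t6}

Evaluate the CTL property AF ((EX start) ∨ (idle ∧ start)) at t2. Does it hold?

Sat(EX start) = {s : some successor in {t2, t3, t6}} = {t1, t2, t3, t4, t6}
Sat(idle ∧ start) = {t3}
Sat((EX start) ∨ (idle ∧ start)) = {t1, t2, t3, t4, t6}
AF ((EX start) ∨ (idle ∧ start)): least fixpoint, start Z0 = {t1, t2, t3, t4, t6}, add states with every successor in Z. Z1 = {t0, t1, t2, t3, t4, t6}; fixed.
Sat(AF ((EX start) ∨ (idle ∧ start))) = {t0, t1, t2, t3, t4, t6}
t2 ∈ Sat(AF ((EX start) ∨ (idle ∧ start))) = {t0, t1, t2, t3, t4, t6}, so the formula holds at t2.

Yes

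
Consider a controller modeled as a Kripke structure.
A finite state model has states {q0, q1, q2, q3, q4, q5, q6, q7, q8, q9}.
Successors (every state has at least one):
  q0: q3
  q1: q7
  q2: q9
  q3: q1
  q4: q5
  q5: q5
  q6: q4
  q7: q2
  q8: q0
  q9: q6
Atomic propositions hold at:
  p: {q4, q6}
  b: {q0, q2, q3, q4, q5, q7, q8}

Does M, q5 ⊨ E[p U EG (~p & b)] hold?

Sat(~p) = {q0, q1, q2, q3, q5, q7, q8, q9}
Sat(~p & b) = {q0, q2, q3, q5, q7, q8}
EG (~p & b): greatest fixpoint, start Z0 = {q0, q2, q3, q5, q7, q8}, keep only states in Sat with some successor in Z. Z1 = {q0, q5, q7, q8}; Z2 = {q5, q8}; Z3 = {q5}; fixed.
Sat(EG (~p & b)) = {q5}
E[p U EG (~p & b)]: least fixpoint, start Z0 = Sat(EG (~p & b)) = {q5}, add states in Sat(p) with some successor in Z. Z1 = {q4, q5}; Z2 = {q4, q5, q6}; fixed.
Sat(E[p U EG (~p & b)]) = {q4, q5, q6}
q5 ∈ Sat(E[p U EG (~p & b)]) = {q4, q5, q6}, so the formula holds at q5.

Yes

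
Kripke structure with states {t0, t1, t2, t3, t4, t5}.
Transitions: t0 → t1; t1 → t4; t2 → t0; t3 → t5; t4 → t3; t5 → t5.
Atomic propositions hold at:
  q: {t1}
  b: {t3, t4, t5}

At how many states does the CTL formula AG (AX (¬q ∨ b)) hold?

4

Sat(¬q) = {t0, t2, t3, t4, t5}
Sat(¬q ∨ b) = {t0, t2, t3, t4, t5}
Sat(AX (¬q ∨ b)) = {s : every successor in {t0, t2, t3, t4, t5}} = {t1, t2, t3, t4, t5}
AG (AX (¬q ∨ b)): greatest fixpoint, start Z0 = {t1, t2, t3, t4, t5}, keep only states in Sat with every successor in Z. Z1 = {t1, t3, t4, t5}; fixed.
Sat(AG (AX (¬q ∨ b))) = {t1, t3, t4, t5}
|Sat(AG (AX (¬q ∨ b)))| = |{t1, t3, t4, t5}| = 4.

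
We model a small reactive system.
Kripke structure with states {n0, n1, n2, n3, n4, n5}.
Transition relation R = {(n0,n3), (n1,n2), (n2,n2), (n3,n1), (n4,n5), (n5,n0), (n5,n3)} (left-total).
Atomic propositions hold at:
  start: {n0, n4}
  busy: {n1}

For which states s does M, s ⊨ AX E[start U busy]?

E[start U busy]: least fixpoint, start Z0 = Sat(busy) = {n1}, add states in Sat(start) with some successor in Z. Already a fixed point.
Sat(E[start U busy]) = {n1}
Sat(AX E[start U busy]) = {s : every successor in {n1}} = {n3}

{n3}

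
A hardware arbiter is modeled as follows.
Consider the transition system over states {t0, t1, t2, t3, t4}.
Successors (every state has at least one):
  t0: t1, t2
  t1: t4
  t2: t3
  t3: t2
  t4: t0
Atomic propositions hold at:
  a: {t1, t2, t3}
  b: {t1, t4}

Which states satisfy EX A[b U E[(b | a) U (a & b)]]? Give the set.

{t0}

Sat(b | a) = {t1, t2, t3, t4}
Sat(a & b) = {t1}
E[(b | a) U (a & b)]: least fixpoint, start Z0 = Sat((a & b)) = {t1}, add states in Sat(b | a) with some successor in Z. Already a fixed point.
Sat(E[(b | a) U (a & b)]) = {t1}
A[b U E[(b | a) U (a & b)]]: least fixpoint, start Z0 = Sat(E[(b | a) U (a & b)]) = {t1}, add states in Sat(b) with every successor in Z. Already a fixed point.
Sat(A[b U E[(b | a) U (a & b)]]) = {t1}
Sat(EX A[b U E[(b | a) U (a & b)]]) = {s : some successor in {t1}} = {t0}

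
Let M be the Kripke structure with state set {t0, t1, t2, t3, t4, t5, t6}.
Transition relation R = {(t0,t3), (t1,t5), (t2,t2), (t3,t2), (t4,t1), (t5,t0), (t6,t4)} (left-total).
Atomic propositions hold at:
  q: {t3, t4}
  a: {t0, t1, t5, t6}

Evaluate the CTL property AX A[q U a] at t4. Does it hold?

A[q U a]: least fixpoint, start Z0 = Sat(a) = {t0, t1, t5, t6}, add states in Sat(q) with every successor in Z. Z1 = {t0, t1, t4, t5, t6}; fixed.
Sat(A[q U a]) = {t0, t1, t4, t5, t6}
Sat(AX A[q U a]) = {s : every successor in {t0, t1, t4, t5, t6}} = {t1, t4, t5, t6}
t4 ∈ Sat(AX A[q U a]) = {t1, t4, t5, t6}, so the formula holds at t4.

Yes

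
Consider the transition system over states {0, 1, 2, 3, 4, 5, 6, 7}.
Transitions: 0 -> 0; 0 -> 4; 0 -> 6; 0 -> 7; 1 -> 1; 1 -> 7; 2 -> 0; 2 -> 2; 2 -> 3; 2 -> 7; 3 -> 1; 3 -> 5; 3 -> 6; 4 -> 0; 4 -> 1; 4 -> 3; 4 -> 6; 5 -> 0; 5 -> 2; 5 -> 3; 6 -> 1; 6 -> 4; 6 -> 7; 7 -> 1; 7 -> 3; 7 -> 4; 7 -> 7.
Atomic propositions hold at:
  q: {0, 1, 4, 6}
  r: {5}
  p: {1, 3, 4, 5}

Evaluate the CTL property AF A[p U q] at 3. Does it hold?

No

A[p U q]: least fixpoint, start Z0 = Sat(q) = {0, 1, 4, 6}, add states in Sat(p) with every successor in Z. Already a fixed point.
Sat(A[p U q]) = {0, 1, 4, 6}
AF A[p U q]: least fixpoint, start Z0 = {0, 1, 4, 6}, add states with every successor in Z. Already a fixed point.
Sat(AF A[p U q]) = {0, 1, 4, 6}
3 ∉ Sat(AF A[p U q]) = {0, 1, 4, 6}, so the formula does not hold at 3.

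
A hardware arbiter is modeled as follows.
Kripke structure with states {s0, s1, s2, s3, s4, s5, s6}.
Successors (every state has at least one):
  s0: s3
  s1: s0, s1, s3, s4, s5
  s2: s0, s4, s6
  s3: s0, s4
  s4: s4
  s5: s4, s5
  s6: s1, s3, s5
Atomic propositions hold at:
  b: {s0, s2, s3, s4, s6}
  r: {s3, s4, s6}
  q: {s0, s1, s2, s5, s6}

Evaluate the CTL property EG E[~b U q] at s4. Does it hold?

Sat(~b) = {s1, s5}
E[~b U q]: least fixpoint, start Z0 = Sat(q) = {s0, s1, s2, s5, s6}, add states in Sat(~b) with some successor in Z. Already a fixed point.
Sat(E[~b U q]) = {s0, s1, s2, s5, s6}
EG E[~b U q]: greatest fixpoint, start Z0 = {s0, s1, s2, s5, s6}, keep only states in Sat with some successor in Z. Z1 = {s1, s2, s5, s6}; fixed.
Sat(EG E[~b U q]) = {s1, s2, s5, s6}
s4 ∉ Sat(EG E[~b U q]) = {s1, s2, s5, s6}, so the formula does not hold at s4.

No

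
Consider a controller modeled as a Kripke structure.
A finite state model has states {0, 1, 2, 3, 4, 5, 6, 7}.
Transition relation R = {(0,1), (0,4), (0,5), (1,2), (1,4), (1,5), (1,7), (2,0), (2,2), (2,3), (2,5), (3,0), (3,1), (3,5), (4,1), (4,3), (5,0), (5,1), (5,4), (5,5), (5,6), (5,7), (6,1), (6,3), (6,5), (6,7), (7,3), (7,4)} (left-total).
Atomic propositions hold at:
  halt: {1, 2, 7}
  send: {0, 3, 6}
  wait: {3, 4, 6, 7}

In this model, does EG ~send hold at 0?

Sat(~send) = {1, 2, 4, 5, 7}
EG ~send: greatest fixpoint, start Z0 = {1, 2, 4, 5, 7}, keep only states in Sat with some successor in Z. Already a fixed point.
Sat(EG ~send) = {1, 2, 4, 5, 7}
0 ∉ Sat(EG ~send) = {1, 2, 4, 5, 7}, so the formula does not hold at 0.

No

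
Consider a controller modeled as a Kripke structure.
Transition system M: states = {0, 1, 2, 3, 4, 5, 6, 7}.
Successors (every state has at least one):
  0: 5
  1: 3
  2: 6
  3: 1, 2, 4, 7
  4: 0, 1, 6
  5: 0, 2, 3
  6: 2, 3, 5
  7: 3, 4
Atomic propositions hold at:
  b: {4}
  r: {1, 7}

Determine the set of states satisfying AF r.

{1, 7}

AF r: least fixpoint, start Z0 = {1, 7}, add states with every successor in Z. Already a fixed point.
Sat(AF r) = {1, 7}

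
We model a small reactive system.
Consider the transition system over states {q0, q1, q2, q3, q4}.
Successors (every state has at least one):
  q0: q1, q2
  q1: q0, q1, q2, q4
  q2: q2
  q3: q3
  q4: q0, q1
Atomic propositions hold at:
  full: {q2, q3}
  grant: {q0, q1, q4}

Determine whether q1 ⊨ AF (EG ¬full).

Yes

Sat(¬full) = {q0, q1, q4}
EG ¬full: greatest fixpoint, start Z0 = {q0, q1, q4}, keep only states in Sat with some successor in Z. Already a fixed point.
Sat(EG ¬full) = {q0, q1, q4}
AF (EG ¬full): least fixpoint, start Z0 = {q0, q1, q4}, add states with every successor in Z. Already a fixed point.
Sat(AF (EG ¬full)) = {q0, q1, q4}
q1 ∈ Sat(AF (EG ¬full)) = {q0, q1, q4}, so the formula holds at q1.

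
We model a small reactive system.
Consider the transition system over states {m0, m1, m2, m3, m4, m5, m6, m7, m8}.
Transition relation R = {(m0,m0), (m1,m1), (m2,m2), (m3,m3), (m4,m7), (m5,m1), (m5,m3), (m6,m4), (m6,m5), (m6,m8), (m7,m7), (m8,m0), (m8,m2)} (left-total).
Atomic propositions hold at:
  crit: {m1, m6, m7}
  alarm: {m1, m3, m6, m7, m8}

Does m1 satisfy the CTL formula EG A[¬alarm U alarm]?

Yes

Sat(¬alarm) = {m0, m2, m4, m5}
A[¬alarm U alarm]: least fixpoint, start Z0 = Sat(alarm) = {m1, m3, m6, m7, m8}, add states in Sat(¬alarm) with every successor in Z. Z1 = {m1, m3, m4, m5, m6, m7, m8}; fixed.
Sat(A[¬alarm U alarm]) = {m1, m3, m4, m5, m6, m7, m8}
EG A[¬alarm U alarm]: greatest fixpoint, start Z0 = {m1, m3, m4, m5, m6, m7, m8}, keep only states in Sat with some successor in Z. Z1 = {m1, m3, m4, m5, m6, m7}; fixed.
Sat(EG A[¬alarm U alarm]) = {m1, m3, m4, m5, m6, m7}
m1 ∈ Sat(EG A[¬alarm U alarm]) = {m1, m3, m4, m5, m6, m7}, so the formula holds at m1.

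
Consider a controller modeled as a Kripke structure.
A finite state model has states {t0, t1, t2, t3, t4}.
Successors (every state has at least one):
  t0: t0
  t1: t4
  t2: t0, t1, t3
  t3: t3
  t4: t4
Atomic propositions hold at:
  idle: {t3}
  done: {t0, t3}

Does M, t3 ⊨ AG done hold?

AG done: greatest fixpoint, start Z0 = {t0, t3}, keep only states in Sat with every successor in Z. Already a fixed point.
Sat(AG done) = {t0, t3}
t3 ∈ Sat(AG done) = {t0, t3}, so the formula holds at t3.

Yes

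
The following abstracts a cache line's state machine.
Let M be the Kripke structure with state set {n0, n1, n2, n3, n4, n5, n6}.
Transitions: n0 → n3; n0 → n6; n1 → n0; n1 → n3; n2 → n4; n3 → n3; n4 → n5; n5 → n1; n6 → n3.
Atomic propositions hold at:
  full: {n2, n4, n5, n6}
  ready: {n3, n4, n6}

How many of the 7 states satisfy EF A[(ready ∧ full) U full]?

6

Sat(ready ∧ full) = {n4, n6}
A[(ready ∧ full) U full]: least fixpoint, start Z0 = Sat(full) = {n2, n4, n5, n6}, add states in Sat(ready ∧ full) with every successor in Z. Already a fixed point.
Sat(A[(ready ∧ full) U full]) = {n2, n4, n5, n6}
EF A[(ready ∧ full) U full]: least fixpoint, start Z0 = {n2, n4, n5, n6}, add states with some successor in Z. Z1 = {n0, n2, n4, n5, n6}; Z2 = {n0, n1, n2, n4, n5, n6}; fixed.
Sat(EF A[(ready ∧ full) U full]) = {n0, n1, n2, n4, n5, n6}
|Sat(EF A[(ready ∧ full) U full])| = |{n0, n1, n2, n4, n5, n6}| = 6.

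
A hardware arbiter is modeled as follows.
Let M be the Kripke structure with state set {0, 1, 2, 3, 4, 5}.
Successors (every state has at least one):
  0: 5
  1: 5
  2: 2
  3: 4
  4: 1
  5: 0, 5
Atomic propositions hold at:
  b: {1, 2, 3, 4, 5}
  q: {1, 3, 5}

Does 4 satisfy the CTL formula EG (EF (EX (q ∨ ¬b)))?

Yes

Sat(¬b) = {0}
Sat(q ∨ ¬b) = {0, 1, 3, 5}
Sat(EX (q ∨ ¬b)) = {s : some successor in {0, 1, 3, 5}} = {0, 1, 4, 5}
EF (EX (q ∨ ¬b)): least fixpoint, start Z0 = {0, 1, 4, 5}, add states with some successor in Z. Z1 = {0, 1, 3, 4, 5}; fixed.
Sat(EF (EX (q ∨ ¬b))) = {0, 1, 3, 4, 5}
EG (EF (EX (q ∨ ¬b))): greatest fixpoint, start Z0 = {0, 1, 3, 4, 5}, keep only states in Sat with some successor in Z. Already a fixed point.
Sat(EG (EF (EX (q ∨ ¬b)))) = {0, 1, 3, 4, 5}
4 ∈ Sat(EG (EF (EX (q ∨ ¬b)))) = {0, 1, 3, 4, 5}, so the formula holds at 4.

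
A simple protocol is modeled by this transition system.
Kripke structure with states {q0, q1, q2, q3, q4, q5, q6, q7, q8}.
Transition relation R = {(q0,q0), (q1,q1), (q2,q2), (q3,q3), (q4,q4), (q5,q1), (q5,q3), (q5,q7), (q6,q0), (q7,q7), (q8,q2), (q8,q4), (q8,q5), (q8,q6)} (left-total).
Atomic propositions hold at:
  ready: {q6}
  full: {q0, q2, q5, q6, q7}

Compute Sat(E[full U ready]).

E[full U ready]: least fixpoint, start Z0 = Sat(ready) = {q6}, add states in Sat(full) with some successor in Z. Already a fixed point.
Sat(E[full U ready]) = {q6}

{q6}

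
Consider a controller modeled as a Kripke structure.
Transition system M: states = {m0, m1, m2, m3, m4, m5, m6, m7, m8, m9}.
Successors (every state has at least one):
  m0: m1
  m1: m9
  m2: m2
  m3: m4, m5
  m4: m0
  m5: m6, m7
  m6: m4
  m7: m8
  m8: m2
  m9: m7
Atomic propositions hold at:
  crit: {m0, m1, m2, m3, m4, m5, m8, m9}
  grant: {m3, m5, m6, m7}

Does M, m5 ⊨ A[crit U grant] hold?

A[crit U grant]: least fixpoint, start Z0 = Sat(grant) = {m3, m5, m6, m7}, add states in Sat(crit) with every successor in Z. Z1 = {m3, m5, m6, m7, m9}; Z2 = {m1, m3, m5, m6, m7, m9}; Z3 = {m0, m1, m3, m5, m6, m7, m9}; Z4 = {m0, m1, m3, m4, m5, m6, m7, m9}; fixed.
Sat(A[crit U grant]) = {m0, m1, m3, m4, m5, m6, m7, m9}
m5 ∈ Sat(A[crit U grant]) = {m0, m1, m3, m4, m5, m6, m7, m9}, so the formula holds at m5.

Yes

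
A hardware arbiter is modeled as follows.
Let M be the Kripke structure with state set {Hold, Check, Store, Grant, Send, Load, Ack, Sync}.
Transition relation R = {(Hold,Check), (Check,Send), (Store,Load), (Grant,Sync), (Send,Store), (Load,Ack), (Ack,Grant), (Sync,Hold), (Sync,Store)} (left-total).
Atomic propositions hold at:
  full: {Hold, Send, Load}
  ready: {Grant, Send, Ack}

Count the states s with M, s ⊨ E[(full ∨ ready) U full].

Sat(full ∨ ready) = {Hold, Grant, Send, Load, Ack}
E[(full ∨ ready) U full]: least fixpoint, start Z0 = Sat(full) = {Hold, Send, Load}, add states in Sat(full ∨ ready) with some successor in Z. Already a fixed point.
Sat(E[(full ∨ ready) U full]) = {Hold, Send, Load}
|Sat(E[(full ∨ ready) U full])| = |{Hold, Send, Load}| = 3.

3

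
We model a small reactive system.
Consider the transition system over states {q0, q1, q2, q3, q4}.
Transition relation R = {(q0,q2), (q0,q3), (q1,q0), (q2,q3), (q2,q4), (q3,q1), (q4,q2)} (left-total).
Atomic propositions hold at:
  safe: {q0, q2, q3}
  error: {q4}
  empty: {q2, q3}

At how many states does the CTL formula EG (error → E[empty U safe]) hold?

4

E[empty U safe]: least fixpoint, start Z0 = Sat(safe) = {q0, q2, q3}, add states in Sat(empty) with some successor in Z. Already a fixed point.
Sat(E[empty U safe]) = {q0, q2, q3}
Sat(error → E[empty U safe]) = {q0, q1, q2, q3}
EG (error → E[empty U safe]): greatest fixpoint, start Z0 = {q0, q1, q2, q3}, keep only states in Sat with some successor in Z. Already a fixed point.
Sat(EG (error → E[empty U safe])) = {q0, q1, q2, q3}
|Sat(EG (error → E[empty U safe]))| = |{q0, q1, q2, q3}| = 4.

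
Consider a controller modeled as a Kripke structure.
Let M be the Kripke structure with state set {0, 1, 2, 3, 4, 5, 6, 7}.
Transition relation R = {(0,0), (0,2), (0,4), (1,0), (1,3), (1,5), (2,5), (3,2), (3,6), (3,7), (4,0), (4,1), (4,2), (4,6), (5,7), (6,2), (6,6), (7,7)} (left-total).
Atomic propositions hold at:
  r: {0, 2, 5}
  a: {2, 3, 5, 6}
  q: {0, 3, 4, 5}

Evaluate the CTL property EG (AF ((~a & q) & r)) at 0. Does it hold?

Yes

Sat(~a) = {0, 1, 4, 7}
Sat(~a & q) = {0, 4}
Sat((~a & q) & r) = {0}
AF ((~a & q) & r): least fixpoint, start Z0 = {0}, add states with every successor in Z. Already a fixed point.
Sat(AF ((~a & q) & r)) = {0}
EG (AF ((~a & q) & r)): greatest fixpoint, start Z0 = {0}, keep only states in Sat with some successor in Z. Already a fixed point.
Sat(EG (AF ((~a & q) & r))) = {0}
0 ∈ Sat(EG (AF ((~a & q) & r))) = {0}, so the formula holds at 0.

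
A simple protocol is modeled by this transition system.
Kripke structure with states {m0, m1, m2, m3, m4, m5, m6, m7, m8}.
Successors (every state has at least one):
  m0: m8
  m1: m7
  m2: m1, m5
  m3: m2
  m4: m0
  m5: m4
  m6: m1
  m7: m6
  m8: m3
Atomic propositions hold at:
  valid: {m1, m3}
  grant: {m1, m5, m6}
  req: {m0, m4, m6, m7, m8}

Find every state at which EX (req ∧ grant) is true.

Sat(req ∧ grant) = {m6}
Sat(EX (req ∧ grant)) = {s : some successor in {m6}} = {m7}

{m7}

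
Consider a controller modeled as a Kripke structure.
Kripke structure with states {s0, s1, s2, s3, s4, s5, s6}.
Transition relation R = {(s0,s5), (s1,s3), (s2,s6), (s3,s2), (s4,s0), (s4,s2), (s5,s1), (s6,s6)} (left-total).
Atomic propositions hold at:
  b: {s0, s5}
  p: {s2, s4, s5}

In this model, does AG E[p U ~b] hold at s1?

Yes

Sat(~b) = {s1, s2, s3, s4, s6}
E[p U ~b]: least fixpoint, start Z0 = Sat(~b) = {s1, s2, s3, s4, s6}, add states in Sat(p) with some successor in Z. Z1 = {s1, s2, s3, s4, s5, s6}; fixed.
Sat(E[p U ~b]) = {s1, s2, s3, s4, s5, s6}
AG E[p U ~b]: greatest fixpoint, start Z0 = {s1, s2, s3, s4, s5, s6}, keep only states in Sat with every successor in Z. Z1 = {s1, s2, s3, s5, s6}; fixed.
Sat(AG E[p U ~b]) = {s1, s2, s3, s5, s6}
s1 ∈ Sat(AG E[p U ~b]) = {s1, s2, s3, s5, s6}, so the formula holds at s1.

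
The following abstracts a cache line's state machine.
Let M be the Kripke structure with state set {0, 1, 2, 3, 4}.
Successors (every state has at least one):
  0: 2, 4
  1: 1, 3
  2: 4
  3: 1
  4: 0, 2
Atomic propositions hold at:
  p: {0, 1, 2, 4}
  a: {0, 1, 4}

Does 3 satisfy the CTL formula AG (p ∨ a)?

Sat(p ∨ a) = {0, 1, 2, 4}
AG (p ∨ a): greatest fixpoint, start Z0 = {0, 1, 2, 4}, keep only states in Sat with every successor in Z. Z1 = {0, 2, 4}; fixed.
Sat(AG (p ∨ a)) = {0, 2, 4}
3 ∉ Sat(AG (p ∨ a)) = {0, 2, 4}, so the formula does not hold at 3.

No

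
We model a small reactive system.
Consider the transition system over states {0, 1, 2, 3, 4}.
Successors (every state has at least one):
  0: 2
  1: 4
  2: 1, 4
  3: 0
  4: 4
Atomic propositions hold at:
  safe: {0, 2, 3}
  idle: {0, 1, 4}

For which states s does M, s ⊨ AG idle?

{1, 4}

AG idle: greatest fixpoint, start Z0 = {0, 1, 4}, keep only states in Sat with every successor in Z. Z1 = {1, 4}; fixed.
Sat(AG idle) = {1, 4}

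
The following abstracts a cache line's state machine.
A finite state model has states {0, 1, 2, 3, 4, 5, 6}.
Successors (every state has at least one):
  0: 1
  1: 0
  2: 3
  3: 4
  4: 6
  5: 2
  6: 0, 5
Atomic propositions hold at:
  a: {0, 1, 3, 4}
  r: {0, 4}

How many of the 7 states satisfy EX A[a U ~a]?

Sat(~a) = {2, 5, 6}
A[a U ~a]: least fixpoint, start Z0 = Sat(~a) = {2, 5, 6}, add states in Sat(a) with every successor in Z. Z1 = {2, 4, 5, 6}; Z2 = {2, 3, 4, 5, 6}; fixed.
Sat(A[a U ~a]) = {2, 3, 4, 5, 6}
Sat(EX A[a U ~a]) = {s : some successor in {2, 3, 4, 5, 6}} = {2, 3, 4, 5, 6}
|Sat(EX A[a U ~a])| = |{2, 3, 4, 5, 6}| = 5.

5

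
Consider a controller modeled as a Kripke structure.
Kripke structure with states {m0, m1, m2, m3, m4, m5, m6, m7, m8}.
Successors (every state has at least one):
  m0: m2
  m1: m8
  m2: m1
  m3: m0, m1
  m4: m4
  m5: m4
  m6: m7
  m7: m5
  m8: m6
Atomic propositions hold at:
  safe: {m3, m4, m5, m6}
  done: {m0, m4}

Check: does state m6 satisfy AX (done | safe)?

Sat(done | safe) = {m0, m3, m4, m5, m6}
Sat(AX (done | safe)) = {s : every successor in {m0, m3, m4, m5, m6}} = {m4, m5, m7, m8}
m6 ∉ Sat(AX (done | safe)) = {m4, m5, m7, m8}, so the formula does not hold at m6.

No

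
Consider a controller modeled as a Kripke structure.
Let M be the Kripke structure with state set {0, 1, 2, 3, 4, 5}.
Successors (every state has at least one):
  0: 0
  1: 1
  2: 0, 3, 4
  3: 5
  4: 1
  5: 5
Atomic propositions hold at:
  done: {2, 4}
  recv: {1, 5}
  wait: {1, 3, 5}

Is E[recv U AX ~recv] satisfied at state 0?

Yes

Sat(~recv) = {0, 2, 3, 4}
Sat(AX ~recv) = {s : every successor in {0, 2, 3, 4}} = {0, 2}
E[recv U AX ~recv]: least fixpoint, start Z0 = Sat(AX ~recv) = {0, 2}, add states in Sat(recv) with some successor in Z. Already a fixed point.
Sat(E[recv U AX ~recv]) = {0, 2}
0 ∈ Sat(E[recv U AX ~recv]) = {0, 2}, so the formula holds at 0.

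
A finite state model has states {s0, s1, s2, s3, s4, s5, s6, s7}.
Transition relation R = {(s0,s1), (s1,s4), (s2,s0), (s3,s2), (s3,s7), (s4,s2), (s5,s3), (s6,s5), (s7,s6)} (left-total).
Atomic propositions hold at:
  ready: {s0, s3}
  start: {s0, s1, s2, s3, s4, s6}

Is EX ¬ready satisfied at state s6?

Yes

Sat(¬ready) = {s1, s2, s4, s5, s6, s7}
Sat(EX ¬ready) = {s : some successor in {s1, s2, s4, s5, s6, s7}} = {s0, s1, s3, s4, s6, s7}
s6 ∈ Sat(EX ¬ready) = {s0, s1, s3, s4, s6, s7}, so the formula holds at s6.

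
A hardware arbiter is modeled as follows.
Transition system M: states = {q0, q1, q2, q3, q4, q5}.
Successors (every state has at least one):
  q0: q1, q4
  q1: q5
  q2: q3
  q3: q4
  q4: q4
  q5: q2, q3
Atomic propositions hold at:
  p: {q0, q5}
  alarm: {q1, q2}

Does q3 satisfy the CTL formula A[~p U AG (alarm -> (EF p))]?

Yes

Sat(~p) = {q1, q2, q3, q4}
EF p: least fixpoint, start Z0 = {q0, q5}, add states with some successor in Z. Z1 = {q0, q1, q5}; fixed.
Sat(EF p) = {q0, q1, q5}
Sat(alarm -> (EF p)) = {q0, q1, q3, q4, q5}
AG (alarm -> (EF p)): greatest fixpoint, start Z0 = {q0, q1, q3, q4, q5}, keep only states in Sat with every successor in Z. Z1 = {q0, q1, q3, q4}; Z2 = {q0, q3, q4}; Z3 = {q3, q4}; fixed.
Sat(AG (alarm -> (EF p))) = {q3, q4}
A[~p U AG (alarm -> (EF p))]: least fixpoint, start Z0 = Sat(AG (alarm -> (EF p))) = {q3, q4}, add states in Sat(~p) with every successor in Z. Z1 = {q2, q3, q4}; fixed.
Sat(A[~p U AG (alarm -> (EF p))]) = {q2, q3, q4}
q3 ∈ Sat(A[~p U AG (alarm -> (EF p))]) = {q2, q3, q4}, so the formula holds at q3.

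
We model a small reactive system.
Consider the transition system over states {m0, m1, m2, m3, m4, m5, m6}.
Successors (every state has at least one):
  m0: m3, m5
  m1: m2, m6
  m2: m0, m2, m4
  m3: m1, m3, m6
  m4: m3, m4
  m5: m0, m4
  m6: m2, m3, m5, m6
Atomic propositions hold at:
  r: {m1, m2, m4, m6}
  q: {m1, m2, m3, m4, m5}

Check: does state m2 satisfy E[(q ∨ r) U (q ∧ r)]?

Yes

Sat(q ∨ r) = {m1, m2, m3, m4, m5, m6}
Sat(q ∧ r) = {m1, m2, m4}
E[(q ∨ r) U (q ∧ r)]: least fixpoint, start Z0 = Sat((q ∧ r)) = {m1, m2, m4}, add states in Sat(q ∨ r) with some successor in Z. Z1 = {m1, m2, m3, m4, m5, m6}; fixed.
Sat(E[(q ∨ r) U (q ∧ r)]) = {m1, m2, m3, m4, m5, m6}
m2 ∈ Sat(E[(q ∨ r) U (q ∧ r)]) = {m1, m2, m3, m4, m5, m6}, so the formula holds at m2.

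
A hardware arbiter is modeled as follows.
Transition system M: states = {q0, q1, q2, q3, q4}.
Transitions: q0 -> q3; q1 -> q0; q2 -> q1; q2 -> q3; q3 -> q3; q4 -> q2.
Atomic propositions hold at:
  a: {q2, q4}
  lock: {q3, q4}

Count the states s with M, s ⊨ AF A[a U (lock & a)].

Sat(lock & a) = {q4}
A[a U (lock & a)]: least fixpoint, start Z0 = Sat((lock & a)) = {q4}, add states in Sat(a) with every successor in Z. Already a fixed point.
Sat(A[a U (lock & a)]) = {q4}
AF A[a U (lock & a)]: least fixpoint, start Z0 = {q4}, add states with every successor in Z. Already a fixed point.
Sat(AF A[a U (lock & a)]) = {q4}
|Sat(AF A[a U (lock & a)])| = |{q4}| = 1.

1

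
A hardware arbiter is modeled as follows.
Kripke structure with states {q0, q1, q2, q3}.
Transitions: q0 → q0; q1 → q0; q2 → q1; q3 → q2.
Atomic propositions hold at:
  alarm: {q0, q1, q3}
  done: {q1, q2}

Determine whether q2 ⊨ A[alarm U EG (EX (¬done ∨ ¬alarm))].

Sat(¬done) = {q0, q3}
Sat(¬alarm) = {q2}
Sat(¬done ∨ ¬alarm) = {q0, q2, q3}
Sat(EX (¬done ∨ ¬alarm)) = {s : some successor in {q0, q2, q3}} = {q0, q1, q3}
EG (EX (¬done ∨ ¬alarm)): greatest fixpoint, start Z0 = {q0, q1, q3}, keep only states in Sat with some successor in Z. Z1 = {q0, q1}; fixed.
Sat(EG (EX (¬done ∨ ¬alarm))) = {q0, q1}
A[alarm U EG (EX (¬done ∨ ¬alarm))]: least fixpoint, start Z0 = Sat(EG (EX (¬done ∨ ¬alarm))) = {q0, q1}, add states in Sat(alarm) with every successor in Z. Already a fixed point.
Sat(A[alarm U EG (EX (¬done ∨ ¬alarm))]) = {q0, q1}
q2 ∉ Sat(A[alarm U EG (EX (¬done ∨ ¬alarm))]) = {q0, q1}, so the formula does not hold at q2.

No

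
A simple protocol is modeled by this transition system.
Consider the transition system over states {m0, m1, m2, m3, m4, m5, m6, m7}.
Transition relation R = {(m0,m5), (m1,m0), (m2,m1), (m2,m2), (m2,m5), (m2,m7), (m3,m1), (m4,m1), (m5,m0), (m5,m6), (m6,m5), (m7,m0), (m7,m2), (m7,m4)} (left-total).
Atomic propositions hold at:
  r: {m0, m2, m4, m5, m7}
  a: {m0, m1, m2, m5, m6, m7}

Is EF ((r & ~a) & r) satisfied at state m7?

Yes

Sat(~a) = {m3, m4}
Sat(r & ~a) = {m4}
Sat((r & ~a) & r) = {m4}
EF ((r & ~a) & r): least fixpoint, start Z0 = {m4}, add states with some successor in Z. Z1 = {m4, m7}; Z2 = {m2, m4, m7}; fixed.
Sat(EF ((r & ~a) & r)) = {m2, m4, m7}
m7 ∈ Sat(EF ((r & ~a) & r)) = {m2, m4, m7}, so the formula holds at m7.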